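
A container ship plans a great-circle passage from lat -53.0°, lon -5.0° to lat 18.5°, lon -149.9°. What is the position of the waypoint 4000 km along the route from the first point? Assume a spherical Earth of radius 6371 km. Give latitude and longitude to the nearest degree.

Convert each endpoint to a unit vector on the sphere (x = cos φ cos λ, y = cos φ sin λ, z = sin φ).
The central angle between the endpoints is δ = arccos(p₁·p₂) ≈ 2.375 rad (136.1°). The total great-circle distance is δ·R ≈ 2.375 × 6371 ≈ 15132 km, so the target fraction is f = 4000/15132 ≈ 0.264.
Interpolate at f ≈ 0.264 with slerp weights a = sin((1−f)δ)/sin δ ≈ 1.419, b = sin(fδ)/sin δ ≈ 0.847.
p = a·p₁ + b·p₂ ≈ (0.156, -0.477, -0.865); φ = arcsin(p_z) ≈ -59.86°, λ = atan2(p_y, p_x) ≈ -71.88°.

≈ lat -60°, lon -72°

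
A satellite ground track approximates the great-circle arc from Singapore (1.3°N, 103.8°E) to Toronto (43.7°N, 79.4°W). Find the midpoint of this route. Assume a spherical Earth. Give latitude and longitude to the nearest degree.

≈ 69°N, 112°E

Write both endpoints as unit vectors p₁, p₂ with components (cos φ cos λ, cos φ sin λ, sin φ).
The central angle between the endpoints is δ = arccos(p₁·p₂) ≈ 2.355 rad (134.9°).
Interpolate at f = 1/2 with slerp weights a = sin((1−f)δ)/sin δ ≈ 1.304, b = sin(fδ)/sin δ ≈ 1.304.
p = a·p₁ + b·p₂ ≈ (-0.138, 0.339, 0.931); φ = arcsin(p_z) ≈ 68.52°, λ = atan2(p_y, p_x) ≈ 112.06°.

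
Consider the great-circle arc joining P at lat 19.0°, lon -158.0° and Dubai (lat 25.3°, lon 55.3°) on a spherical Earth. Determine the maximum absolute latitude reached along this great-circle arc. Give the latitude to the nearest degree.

The great circle lies in the plane with unit normal n̂ = (p₁ × p₂)/|p₁ × p₂|.
Here n̂_z ≈ -0.574; the vertex latitude is φ_max = arccos|n̂_z| ≈ 55.0°.
Check via Clairaut: cos φ_max = |cos φ₁| · sin C = cos(19.0°)·sin(37.4°) ≈ 0.574, again giving ≈ 55.0°.

≈ 55°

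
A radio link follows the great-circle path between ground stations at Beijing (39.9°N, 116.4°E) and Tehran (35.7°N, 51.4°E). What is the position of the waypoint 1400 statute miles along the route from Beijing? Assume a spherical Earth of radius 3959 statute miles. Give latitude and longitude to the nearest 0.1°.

Convert each endpoint to a unit vector on the sphere (x = cos φ cos λ, y = cos φ sin λ, z = sin φ).
The central angle between the endpoints is δ = arccos(p₁·p₂) ≈ 0.879 rad (50.4°). The total great-circle distance is δ·R ≈ 0.879 × 3959 ≈ 3482 mi, so the target fraction is f = 1400/3482 ≈ 0.402.
Interpolate at f ≈ 0.402 with slerp weights a = sin((1−f)δ)/sin δ ≈ 0.652, b = sin(fδ)/sin δ ≈ 0.450.
p = a·p₁ + b·p₂ ≈ (0.006, 0.733, 0.680); φ = arcsin(p_z) ≈ 42.86°, λ = atan2(p_y, p_x) ≈ 89.57°.

≈ 42.9°N, 89.6°E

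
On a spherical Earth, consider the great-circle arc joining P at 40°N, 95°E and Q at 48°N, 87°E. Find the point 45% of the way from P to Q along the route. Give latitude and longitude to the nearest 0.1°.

≈ 43.7°N, 91.7°E

From cos δ = sin φ₁ sin φ₂ + cos φ₁ cos φ₂ cos Δλ, the central angle is δ ≈ 0.172 rad (9.8°).
Interpolate at f = 0.45 with slerp weights a = sin((1−f)δ)/sin δ ≈ 0.552, b = sin(fδ)/sin δ ≈ 0.452.
p = a·p₁ + b·p₂ ≈ (-0.021, 0.723, 0.690); φ = arcsin(p_z) ≈ 43.67°, λ = atan2(p_y, p_x) ≈ 91.67°.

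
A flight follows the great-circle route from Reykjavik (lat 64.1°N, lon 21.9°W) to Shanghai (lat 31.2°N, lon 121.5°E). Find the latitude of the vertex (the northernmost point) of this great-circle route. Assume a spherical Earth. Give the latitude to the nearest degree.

≈ 77°N

The great circle lies in the plane with unit normal n̂ = (p₁ × p₂)/|p₁ × p₂|.
Here n̂_z ≈ +0.226; the vertex latitude is φ_max = arccos|n̂_z| ≈ 76.9°.
Check via Clairaut: cos φ_max = |cos φ₁| · sin C = cos(64.1°)·sin(31.1°) ≈ 0.226, again giving ≈ 76.9°.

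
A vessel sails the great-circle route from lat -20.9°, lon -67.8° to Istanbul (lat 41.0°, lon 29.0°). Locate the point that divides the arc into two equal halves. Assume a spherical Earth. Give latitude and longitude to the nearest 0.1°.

≈ lat 14.8°, lon -26.2°

Write both endpoints as unit vectors p₁, p₂ with components (cos φ cos λ, cos φ sin λ, sin φ).
The central angle between the endpoints is δ = arccos(p₁·p₂) ≈ 1.894 rad (108.5°).
Interpolate at f = 1/2 with slerp weights a = sin((1−f)δ)/sin δ ≈ 0.856, b = sin(fδ)/sin δ ≈ 0.856.
p = a·p₁ + b·p₂ ≈ (0.867, -0.427, 0.256); φ = arcsin(p_z) ≈ 14.84°, λ = atan2(p_y, p_x) ≈ -26.23°.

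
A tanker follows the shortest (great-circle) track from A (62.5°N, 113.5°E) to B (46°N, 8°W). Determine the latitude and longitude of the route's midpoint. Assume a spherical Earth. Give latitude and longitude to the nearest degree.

≈ (70°N, 33°E)

The haversine formula gives a central angle δ ≈ 1.081 rad (61.9°) between the endpoints.
Interpolate at f = 1/2 with slerp weights a = sin((1−f)δ)/sin δ ≈ 0.583, b = sin(fδ)/sin δ ≈ 0.583.
p = a·p₁ + b·p₂ ≈ (0.294, 0.191, 0.937); φ = arcsin(p_z) ≈ 69.50°, λ = atan2(p_y, p_x) ≈ 32.97°.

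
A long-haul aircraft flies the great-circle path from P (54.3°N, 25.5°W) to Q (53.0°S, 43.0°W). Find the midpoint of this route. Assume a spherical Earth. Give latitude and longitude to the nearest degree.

≈ (1°N, 34°W)

The haversine formula gives a central angle δ ≈ 1.890 rad (108.3°) between the endpoints.
Interpolate at f = 1/2 with slerp weights a = sin((1−f)δ)/sin δ ≈ 0.854, b = sin(fδ)/sin δ ≈ 0.854.
p = a·p₁ + b·p₂ ≈ (0.825, -0.565, 0.011); φ = arcsin(p_z) ≈ 0.66°, λ = atan2(p_y, p_x) ≈ -34.39°.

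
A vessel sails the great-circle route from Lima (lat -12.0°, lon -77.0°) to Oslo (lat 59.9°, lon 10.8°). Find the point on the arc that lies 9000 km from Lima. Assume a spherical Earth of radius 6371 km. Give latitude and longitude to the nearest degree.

≈ lat 53°, lon -20°

From cos δ = sin φ₁ sin φ₂ + cos φ₁ cos φ₂ cos Δλ, the central angle is δ ≈ 1.733 rad (99.3°). The total great-circle distance is δ·R ≈ 1.733 × 6371 ≈ 11038 km, so the target fraction is f = 9000/11038 ≈ 0.815.
Interpolate at f ≈ 0.815 with slerp weights a = sin((1−f)δ)/sin δ ≈ 0.319, b = sin(fδ)/sin δ ≈ 1.001.
p = a·p₁ + b·p₂ ≈ (0.563, -0.210, 0.799); φ = arcsin(p_z) ≈ 53.07°, λ = atan2(p_y, p_x) ≈ -20.42°.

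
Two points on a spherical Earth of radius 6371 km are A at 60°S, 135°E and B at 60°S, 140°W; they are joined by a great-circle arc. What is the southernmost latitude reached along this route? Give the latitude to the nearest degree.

The great circle lies in the plane with unit normal n̂ = (p₁ × p₂)/|p₁ × p₂|.
Here n̂_z ≈ +0.392; the vertex latitude is φ_max = arccos|n̂_z| ≈ 66.9°.

≈ 67°S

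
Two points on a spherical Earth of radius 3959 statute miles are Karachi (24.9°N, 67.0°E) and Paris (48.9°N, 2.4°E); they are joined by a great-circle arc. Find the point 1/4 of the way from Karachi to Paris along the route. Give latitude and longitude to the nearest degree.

≈ 34°N, 55°E

Convert each endpoint to a unit vector on the sphere (x = cos φ cos λ, y = cos φ sin λ, z = sin φ).
The central angle between the endpoints is δ = arccos(p₁·p₂) ≈ 0.961 rad (55.0°).
Interpolate at f = 1/4 with slerp weights a = sin((1−f)δ)/sin δ ≈ 0.805, b = sin(fδ)/sin δ ≈ 0.290.
p = a·p₁ + b·p₂ ≈ (0.476, 0.680, 0.558); φ = arcsin(p_z) ≈ 33.89°, λ = atan2(p_y, p_x) ≈ 55.02°.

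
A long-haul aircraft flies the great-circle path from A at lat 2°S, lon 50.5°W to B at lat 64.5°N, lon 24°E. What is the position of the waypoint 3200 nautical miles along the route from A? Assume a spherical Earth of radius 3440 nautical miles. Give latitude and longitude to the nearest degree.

≈ lat 45°N, lon 22°W

Write both endpoints as unit vectors p₁, p₂ with components (cos φ cos λ, cos φ sin λ, sin φ).
The central angle between the endpoints is δ = arccos(p₁·p₂) ≈ 1.487 rad (85.2°). The total great-circle distance is δ·R ≈ 1.487 × 3440 ≈ 5116 nmi, so the target fraction is f = 3200/5116 ≈ 0.625.
Interpolate at f ≈ 0.625 with slerp weights a = sin((1−f)δ)/sin δ ≈ 0.530, b = sin(fδ)/sin δ ≈ 0.805.
p = a·p₁ + b·p₂ ≈ (0.654, -0.268, 0.708); φ = arcsin(p_z) ≈ 45.05°, λ = atan2(p_y, p_x) ≈ -22.31°.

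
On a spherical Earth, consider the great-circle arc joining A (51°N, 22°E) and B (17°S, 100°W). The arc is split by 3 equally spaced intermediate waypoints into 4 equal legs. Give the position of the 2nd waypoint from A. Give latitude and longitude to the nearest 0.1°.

≈ (30.6°N, 59.4°W)

Write both endpoints as unit vectors p₁, p₂ with components (cos φ cos λ, cos φ sin λ, sin φ).
The central angle between the endpoints is δ = arccos(p₁·p₂) ≈ 2.149 rad (123.1°).
Interpolate at f = 2/4 with slerp weights a = sin((1−f)δ)/sin δ ≈ 1.050, b = sin(fδ)/sin δ ≈ 1.050.
p = a·p₁ + b·p₂ ≈ (0.438, -0.741, 0.509); φ = arcsin(p_z) ≈ 30.58°, λ = atan2(p_y, p_x) ≈ -59.41°.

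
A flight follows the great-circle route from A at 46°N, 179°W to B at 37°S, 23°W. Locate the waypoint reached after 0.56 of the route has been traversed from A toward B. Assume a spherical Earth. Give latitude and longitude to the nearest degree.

The haversine formula gives a central angle δ ≈ 2.793 rad (160.0°) between the endpoints.
Interpolate at f = 0.56 with slerp weights a = sin((1−f)δ)/sin δ ≈ 2.755, b = sin(fδ)/sin δ ≈ 2.924.
p = a·p₁ + b·p₂ ≈ (0.236, -0.946, 0.222); φ = arcsin(p_z) ≈ 12.82°, λ = atan2(p_y, p_x) ≈ -75.97°.

≈ 13°N, 76°W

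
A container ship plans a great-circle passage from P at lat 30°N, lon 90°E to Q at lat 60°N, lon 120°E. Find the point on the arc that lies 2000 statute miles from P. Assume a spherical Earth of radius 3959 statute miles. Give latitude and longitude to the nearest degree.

The haversine formula gives a central angle δ ≈ 0.630 rad (36.1°) between the endpoints. The total great-circle distance is δ·R ≈ 0.630 × 3959 ≈ 2494 mi, so the target fraction is f = 2000/2494 ≈ 0.802.
Interpolate at f ≈ 0.802 with slerp weights a = sin((1−f)δ)/sin δ ≈ 0.211, b = sin(fδ)/sin δ ≈ 0.821.
p = a·p₁ + b·p₂ ≈ (-0.205, 0.539, 0.817); φ = arcsin(p_z) ≈ 54.79°, λ = atan2(p_y, p_x) ≈ 110.87°.

≈ lat 55°N, lon 111°E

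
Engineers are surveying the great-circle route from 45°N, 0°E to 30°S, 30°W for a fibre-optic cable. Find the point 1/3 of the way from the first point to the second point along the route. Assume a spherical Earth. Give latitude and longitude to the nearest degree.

≈ 20°N, 12°W

Write both endpoints as unit vectors p₁, p₂ with components (cos φ cos λ, cos φ sin λ, sin φ).
The central angle between the endpoints is δ = arccos(p₁·p₂) ≈ 1.393 rad (79.8°).
Interpolate at f = 1/3 with slerp weights a = sin((1−f)δ)/sin δ ≈ 0.814, b = sin(fδ)/sin δ ≈ 0.455.
p = a·p₁ + b·p₂ ≈ (0.917, -0.197, 0.348); φ = arcsin(p_z) ≈ 20.36°, λ = atan2(p_y, p_x) ≈ -12.13°.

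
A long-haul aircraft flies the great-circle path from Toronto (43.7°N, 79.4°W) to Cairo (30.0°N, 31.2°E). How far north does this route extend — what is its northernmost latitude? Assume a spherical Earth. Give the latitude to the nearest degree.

The great circle lies in the plane with unit normal n̂ = (p₁ × p₂)/|p₁ × p₂|.
Here n̂_z ≈ +0.591; the vertex latitude is φ_max = arccos|n̂_z| ≈ 53.8°.

≈ 54°N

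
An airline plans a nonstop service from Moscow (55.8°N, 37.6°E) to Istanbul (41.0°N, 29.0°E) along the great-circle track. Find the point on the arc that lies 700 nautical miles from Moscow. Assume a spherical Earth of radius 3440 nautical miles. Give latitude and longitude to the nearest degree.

Convert each endpoint to a unit vector on the sphere (x = cos φ cos λ, y = cos φ sin λ, z = sin φ).
The central angle between the endpoints is δ = arccos(p₁·p₂) ≈ 0.276 rad (15.8°). The total great-circle distance is δ·R ≈ 0.276 × 3440 ≈ 951 nmi, so the target fraction is f = 700/951 ≈ 0.736.
Interpolate at f ≈ 0.736 with slerp weights a = sin((1−f)δ)/sin δ ≈ 0.267, b = sin(fδ)/sin δ ≈ 0.741.
p = a·p₁ + b·p₂ ≈ (0.608, 0.363, 0.707); φ = arcsin(p_z) ≈ 44.96°, λ = atan2(p_y, p_x) ≈ 30.82°.

≈ 45°N, 31°E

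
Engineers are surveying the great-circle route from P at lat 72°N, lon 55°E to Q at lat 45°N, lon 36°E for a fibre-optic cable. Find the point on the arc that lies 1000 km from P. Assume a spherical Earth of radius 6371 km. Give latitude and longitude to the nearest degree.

Convert each endpoint to a unit vector on the sphere (x = cos φ cos λ, y = cos φ sin λ, z = sin φ).
The central angle between the endpoints is δ = arccos(p₁·p₂) ≈ 0.497 rad (28.5°). The total great-circle distance is δ·R ≈ 0.497 × 6371 ≈ 3165 km, so the target fraction is f = 1000/3165 ≈ 0.316.
Interpolate at f ≈ 0.316 with slerp weights a = sin((1−f)δ)/sin δ ≈ 0.699, b = sin(fδ)/sin δ ≈ 0.328.
p = a·p₁ + b·p₂ ≈ (0.312, 0.313, 0.897); φ = arcsin(p_z) ≈ 63.78°, λ = atan2(p_y, p_x) ≈ 45.16°.

≈ lat 64°N, lon 45°E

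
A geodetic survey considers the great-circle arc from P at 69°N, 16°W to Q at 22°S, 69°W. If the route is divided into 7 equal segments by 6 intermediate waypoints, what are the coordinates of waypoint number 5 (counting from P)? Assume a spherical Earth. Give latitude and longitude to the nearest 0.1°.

The haversine formula gives a central angle δ ≈ 1.721 rad (98.6°) between the endpoints.
Interpolate at f = 5/7 with slerp weights a = sin((1−f)δ)/sin δ ≈ 0.478, b = sin(fδ)/sin δ ≈ 0.953.
p = a·p₁ + b·p₂ ≈ (0.481, -0.872, 0.089); φ = arcsin(p_z) ≈ 5.10°, λ = atan2(p_y, p_x) ≈ -61.11°.

≈ 5.1°N, 61.1°W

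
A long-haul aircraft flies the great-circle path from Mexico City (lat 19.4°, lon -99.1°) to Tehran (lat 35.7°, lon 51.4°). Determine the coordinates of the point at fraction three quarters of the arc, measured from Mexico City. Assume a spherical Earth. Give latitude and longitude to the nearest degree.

The haversine formula gives a central angle δ ≈ 2.063 rad (118.2°) between the endpoints.
Interpolate at f = 3/4 with slerp weights a = sin((1−f)δ)/sin δ ≈ 0.560, b = sin(fδ)/sin δ ≈ 1.135.
p = a·p₁ + b·p₂ ≈ (0.491, 0.199, 0.848); φ = arcsin(p_z) ≈ 58.00°, λ = atan2(p_y, p_x) ≈ 22.02°.

≈ lat 58°, lon 22°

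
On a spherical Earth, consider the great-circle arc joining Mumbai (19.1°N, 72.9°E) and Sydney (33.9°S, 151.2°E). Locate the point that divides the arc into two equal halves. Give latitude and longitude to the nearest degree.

Write both endpoints as unit vectors p₁, p₂ with components (cos φ cos λ, cos φ sin λ, sin φ).
The central angle between the endpoints is δ = arccos(p₁·p₂) ≈ 1.594 rad (91.3°).
Interpolate at f = 1/2 with slerp weights a = sin((1−f)δ)/sin δ ≈ 0.716, b = sin(fδ)/sin δ ≈ 0.716.
p = a·p₁ + b·p₂ ≈ (-0.322, 0.932, -0.165); φ = arcsin(p_z) ≈ -9.49°, λ = atan2(p_y, p_x) ≈ 109.03°.

≈ 9°S, 109°E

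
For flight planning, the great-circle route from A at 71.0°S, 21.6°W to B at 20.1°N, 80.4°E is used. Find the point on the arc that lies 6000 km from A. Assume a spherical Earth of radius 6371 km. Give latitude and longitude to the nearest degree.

The haversine formula gives a central angle δ ≈ 1.970 rad (112.9°) between the endpoints. The total great-circle distance is δ·R ≈ 1.970 × 6371 ≈ 12550 km, so the target fraction is f = 6000/12550 ≈ 0.478.
Interpolate at f ≈ 0.478 with slerp weights a = sin((1−f)δ)/sin δ ≈ 0.929, b = sin(fδ)/sin δ ≈ 0.878.
p = a·p₁ + b·p₂ ≈ (0.419, 0.701, -0.577); φ = arcsin(p_z) ≈ -35.25°, λ = atan2(p_y, p_x) ≈ 59.15°.

≈ 35°S, 59°E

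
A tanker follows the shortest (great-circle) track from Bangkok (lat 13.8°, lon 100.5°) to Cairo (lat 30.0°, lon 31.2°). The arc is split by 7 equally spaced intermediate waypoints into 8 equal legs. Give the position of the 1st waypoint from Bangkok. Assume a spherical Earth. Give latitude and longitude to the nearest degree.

≈ lat 17°, lon 93°

Convert each endpoint to a unit vector on the sphere (x = cos φ cos λ, y = cos φ sin λ, z = sin φ).
The central angle between the endpoints is δ = arccos(p₁·p₂) ≈ 1.141 rad (65.4°).
Interpolate at f = 1/8 with slerp weights a = sin((1−f)δ)/sin δ ≈ 0.925, b = sin(fδ)/sin δ ≈ 0.156.
p = a·p₁ + b·p₂ ≈ (-0.048, 0.953, 0.299); φ = arcsin(p_z) ≈ 17.38°, λ = atan2(p_y, p_x) ≈ 92.87°.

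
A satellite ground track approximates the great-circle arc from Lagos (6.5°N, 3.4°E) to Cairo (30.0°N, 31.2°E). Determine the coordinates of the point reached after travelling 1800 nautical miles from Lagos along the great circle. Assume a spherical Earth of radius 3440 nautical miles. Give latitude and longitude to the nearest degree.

≈ 27°N, 27°E

Convert each endpoint to a unit vector on the sphere (x = cos φ cos λ, y = cos φ sin λ, z = sin φ).
The central angle between the endpoints is δ = arccos(p₁·p₂) ≈ 0.613 rad (35.1°). The total great-circle distance is δ·R ≈ 0.613 × 3440 ≈ 2110 nmi, so the target fraction is f = 1800/2110 ≈ 0.853.
Interpolate at f ≈ 0.853 with slerp weights a = sin((1−f)δ)/sin δ ≈ 0.156, b = sin(fδ)/sin δ ≈ 0.868.
p = a·p₁ + b·p₂ ≈ (0.798, 0.399, 0.452); φ = arcsin(p_z) ≈ 26.86°, λ = atan2(p_y, p_x) ≈ 26.54°.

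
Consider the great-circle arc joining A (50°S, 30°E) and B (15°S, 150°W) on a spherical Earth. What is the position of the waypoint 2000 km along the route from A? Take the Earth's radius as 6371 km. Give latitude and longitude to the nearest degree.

≈ (68°S, 30°E)

Convert each endpoint to a unit vector on the sphere (x = cos φ cos λ, y = cos φ sin λ, z = sin φ).
The central angle between the endpoints is δ = arccos(p₁·p₂) ≈ 2.007 rad (115.0°). The total great-circle distance is δ·R ≈ 2.007 × 6371 ≈ 12787 km, so the target fraction is f = 2000/12787 ≈ 0.156.
Interpolate at f ≈ 0.156 with slerp weights a = sin((1−f)δ)/sin δ ≈ 1.095, b = sin(fδ)/sin δ ≈ 0.341.
p = a·p₁ + b·p₂ ≈ (0.325, 0.187, -0.927); φ = arcsin(p_z) ≈ -67.99°, λ = atan2(p_y, p_x) ≈ 30.00°.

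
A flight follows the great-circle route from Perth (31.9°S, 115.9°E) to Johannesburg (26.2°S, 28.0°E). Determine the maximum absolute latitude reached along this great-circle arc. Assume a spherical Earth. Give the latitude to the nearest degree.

≈ 38°S

The great circle lies in the plane with unit normal n̂ = (p₁ × p₂)/|p₁ × p₂|.
Here n̂_z ≈ -0.789; the vertex latitude is φ_max = arccos|n̂_z| ≈ 37.9°.
Check via Clairaut: cos φ_max = |cos φ₁| · sin C = cos(31.9°)·sin(111.7°) ≈ 0.789, again giving ≈ 37.9°.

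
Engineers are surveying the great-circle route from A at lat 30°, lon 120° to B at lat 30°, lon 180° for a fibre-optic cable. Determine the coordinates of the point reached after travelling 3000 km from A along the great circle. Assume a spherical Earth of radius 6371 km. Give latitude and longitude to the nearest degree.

≈ lat 34°, lon 152°

Write both endpoints as unit vectors p₁, p₂ with components (cos φ cos λ, cos φ sin λ, sin φ).
The central angle between the endpoints is δ = arccos(p₁·p₂) ≈ 0.896 rad (51.3°). The total great-circle distance is δ·R ≈ 0.896 × 6371 ≈ 5706 km, so the target fraction is f = 3000/5706 ≈ 0.526.
Interpolate at f ≈ 0.526 with slerp weights a = sin((1−f)δ)/sin δ ≈ 0.528, b = sin(fδ)/sin δ ≈ 0.581.
p = a·p₁ + b·p₂ ≈ (-0.732, 0.396, 0.555); φ = arcsin(p_z) ≈ 33.68°, λ = atan2(p_y, p_x) ≈ 151.59°.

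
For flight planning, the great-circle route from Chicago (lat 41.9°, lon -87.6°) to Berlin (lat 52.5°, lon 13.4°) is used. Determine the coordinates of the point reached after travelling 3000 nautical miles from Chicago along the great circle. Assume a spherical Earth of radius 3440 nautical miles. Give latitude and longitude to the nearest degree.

Write both endpoints as unit vectors p₁, p₂ with components (cos φ cos λ, cos φ sin λ, sin φ).
The central angle between the endpoints is δ = arccos(p₁·p₂) ≈ 1.111 rad (63.7°). The total great-circle distance is δ·R ≈ 1.111 × 3440 ≈ 3823 nmi, so the target fraction is f = 3000/3823 ≈ 0.785.
Interpolate at f ≈ 0.785 with slerp weights a = sin((1−f)δ)/sin δ ≈ 0.264, b = sin(fδ)/sin δ ≈ 0.854.
p = a·p₁ + b·p₂ ≈ (0.514, -0.076, 0.854); φ = arcsin(p_z) ≈ 58.69°, λ = atan2(p_y, p_x) ≈ -8.43°.

≈ lat 59°, lon -8°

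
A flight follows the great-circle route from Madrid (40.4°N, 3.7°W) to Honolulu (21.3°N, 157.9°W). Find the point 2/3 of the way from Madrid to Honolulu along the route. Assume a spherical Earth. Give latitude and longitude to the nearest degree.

≈ (55°N, 135°W)

From cos δ = sin φ₁ sin φ₂ + cos φ₁ cos φ₂ cos Δλ, the central angle is δ ≈ 1.986 rad (113.8°).
Interpolate at f = 2/3 with slerp weights a = sin((1−f)δ)/sin δ ≈ 0.672, b = sin(fδ)/sin δ ≈ 1.060.
p = a·p₁ + b·p₂ ≈ (-0.404, -0.404, 0.820); φ = arcsin(p_z) ≈ 55.12°, λ = atan2(p_y, p_x) ≈ -134.99°.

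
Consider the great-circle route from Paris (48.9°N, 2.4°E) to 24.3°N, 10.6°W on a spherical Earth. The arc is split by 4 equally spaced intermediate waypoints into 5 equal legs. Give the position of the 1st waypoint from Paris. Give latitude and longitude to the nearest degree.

≈ 44°N, 1°W

From cos δ = sin φ₁ sin φ₂ + cos φ₁ cos φ₂ cos Δλ, the central angle is δ ≈ 0.465 rad (26.6°).
Interpolate at f = 1/5 with slerp weights a = sin((1−f)δ)/sin δ ≈ 0.811, b = sin(fδ)/sin δ ≈ 0.207.
p = a·p₁ + b·p₂ ≈ (0.718, -0.012, 0.696); φ = arcsin(p_z) ≈ 44.11°, λ = atan2(p_y, p_x) ≈ -0.99°.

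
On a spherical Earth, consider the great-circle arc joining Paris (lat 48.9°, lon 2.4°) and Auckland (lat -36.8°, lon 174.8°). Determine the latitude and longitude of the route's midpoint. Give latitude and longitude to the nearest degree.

≈ lat 42°, lon 145°

From cos δ = sin φ₁ sin φ₂ + cos φ₁ cos φ₂ cos Δλ, the central angle is δ ≈ 2.909 rad (166.7°).
Interpolate at f = 1/2 with slerp weights a = sin((1−f)δ)/sin δ ≈ 4.316, b = sin(fδ)/sin δ ≈ 4.316.
p = a·p₁ + b·p₂ ≈ (-0.607, 0.432, 0.667); φ = arcsin(p_z) ≈ 41.84°, λ = atan2(p_y, p_x) ≈ 144.56°.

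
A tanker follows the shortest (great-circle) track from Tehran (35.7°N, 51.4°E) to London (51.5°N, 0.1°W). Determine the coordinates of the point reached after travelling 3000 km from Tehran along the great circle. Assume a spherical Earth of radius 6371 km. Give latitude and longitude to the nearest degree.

From cos δ = sin φ₁ sin φ₂ + cos φ₁ cos φ₂ cos Δλ, the central angle is δ ≈ 0.690 rad (39.5°). The total great-circle distance is δ·R ≈ 0.690 × 6371 ≈ 4395 km, so the target fraction is f = 3000/4395 ≈ 0.683.
Interpolate at f ≈ 0.683 with slerp weights a = sin((1−f)δ)/sin δ ≈ 0.341, b = sin(fδ)/sin δ ≈ 0.713.
p = a·p₁ + b·p₂ ≈ (0.617, 0.216, 0.757); φ = arcsin(p_z) ≈ 49.21°, λ = atan2(p_y, p_x) ≈ 19.29°.

≈ (49°N, 19°E)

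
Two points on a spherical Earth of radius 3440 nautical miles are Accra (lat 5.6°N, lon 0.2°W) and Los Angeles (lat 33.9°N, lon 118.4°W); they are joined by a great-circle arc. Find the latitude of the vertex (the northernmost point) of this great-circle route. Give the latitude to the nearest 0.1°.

The great circle lies in the plane with unit normal n̂ = (p₁ × p₂)/|p₁ × p₂|.
Here n̂_z ≈ -0.773; the vertex latitude is φ_max = arccos|n̂_z| ≈ 39.4°.
Check via Clairaut: cos φ_max = |cos φ₁| · sin C = cos(5.6°)·sin(51.0°) ≈ 0.773, again giving ≈ 39.4°.

≈ 39.4°N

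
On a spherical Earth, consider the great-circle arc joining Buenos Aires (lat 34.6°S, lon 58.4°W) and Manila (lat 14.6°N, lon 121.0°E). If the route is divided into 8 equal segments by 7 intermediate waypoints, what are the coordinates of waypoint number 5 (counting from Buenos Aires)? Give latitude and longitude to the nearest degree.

Convert each endpoint to a unit vector on the sphere (x = cos φ cos λ, y = cos φ sin λ, z = sin φ).
The central angle between the endpoints is δ = arccos(p₁·p₂) ≈ 2.792 rad (160.0°).
Interpolate at f = 5/8 with slerp weights a = sin((1−f)δ)/sin δ ≈ 2.531, b = sin(fδ)/sin δ ≈ 2.878.
p = a·p₁ + b·p₂ ≈ (-0.343, 0.613, -0.712); φ = arcsin(p_z) ≈ -45.38°, λ = atan2(p_y, p_x) ≈ 119.22°.

≈ lat 45°S, lon 119°E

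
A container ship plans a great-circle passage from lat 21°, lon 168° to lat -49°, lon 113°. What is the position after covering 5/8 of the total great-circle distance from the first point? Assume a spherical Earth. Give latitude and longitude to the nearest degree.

Write both endpoints as unit vectors p₁, p₂ with components (cos φ cos λ, cos φ sin λ, sin φ).
The central angle between the endpoints is δ = arccos(p₁·p₂) ≈ 1.490 rad (85.4°).
Interpolate at f = 5/8 with slerp weights a = sin((1−f)δ)/sin δ ≈ 0.532, b = sin(fδ)/sin δ ≈ 0.805.
p = a·p₁ + b·p₂ ≈ (-0.692, 0.589, -0.417); φ = arcsin(p_z) ≈ -24.64°, λ = atan2(p_y, p_x) ≈ 139.58°.

≈ lat -25°, lon 140°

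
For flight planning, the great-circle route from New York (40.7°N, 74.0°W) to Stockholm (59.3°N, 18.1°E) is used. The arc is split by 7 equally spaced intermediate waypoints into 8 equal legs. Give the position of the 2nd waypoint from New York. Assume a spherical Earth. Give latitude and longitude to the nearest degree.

Write both endpoints as unit vectors p₁, p₂ with components (cos φ cos λ, cos φ sin λ, sin φ).
The central angle between the endpoints is δ = arccos(p₁·p₂) ≈ 0.993 rad (56.9°).
Interpolate at f = 2/8 with slerp weights a = sin((1−f)δ)/sin δ ≈ 0.809, b = sin(fδ)/sin δ ≈ 0.293.
p = a·p₁ + b·p₂ ≈ (0.311, -0.543, 0.780); φ = arcsin(p_z) ≈ 51.24°, λ = atan2(p_y, p_x) ≈ -60.17°.

≈ 51°N, 60°W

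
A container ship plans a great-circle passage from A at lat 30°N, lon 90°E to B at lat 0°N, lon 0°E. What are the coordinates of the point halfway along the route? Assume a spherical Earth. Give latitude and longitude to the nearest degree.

≈ lat 21°N, lon 41°E

From cos δ = sin φ₁ sin φ₂ + cos φ₁ cos φ₂ cos Δλ, the central angle is δ ≈ 1.571 rad (90.0°).
Interpolate at f = 1/2 with slerp weights a = sin((1−f)δ)/sin δ ≈ 0.707, b = sin(fδ)/sin δ ≈ 0.707.
p = a·p₁ + b·p₂ ≈ (0.707, 0.612, 0.354); φ = arcsin(p_z) ≈ 20.70°, λ = atan2(p_y, p_x) ≈ 40.89°.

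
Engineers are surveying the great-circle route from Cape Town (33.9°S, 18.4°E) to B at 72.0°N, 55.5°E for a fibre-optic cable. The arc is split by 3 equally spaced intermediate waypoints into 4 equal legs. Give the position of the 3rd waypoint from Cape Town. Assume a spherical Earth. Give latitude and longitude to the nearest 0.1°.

Write both endpoints as unit vectors p₁, p₂ with components (cos φ cos λ, cos φ sin λ, sin φ).
The central angle between the endpoints is δ = arccos(p₁·p₂) ≈ 1.903 rad (109.0°).
Interpolate at f = 3/4 with slerp weights a = sin((1−f)δ)/sin δ ≈ 0.484, b = sin(fδ)/sin δ ≈ 1.047.
p = a·p₁ + b·p₂ ≈ (0.565, 0.394, 0.725); φ = arcsin(p_z) ≈ 46.50°, λ = atan2(p_y, p_x) ≈ 34.87°.

≈ 46.5°N, 34.9°E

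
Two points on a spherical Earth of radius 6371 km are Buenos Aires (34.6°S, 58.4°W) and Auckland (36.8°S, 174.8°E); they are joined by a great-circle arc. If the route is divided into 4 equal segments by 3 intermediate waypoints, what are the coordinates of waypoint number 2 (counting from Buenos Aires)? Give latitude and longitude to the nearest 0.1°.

Write both endpoints as unit vectors p₁, p₂ with components (cos φ cos λ, cos φ sin λ, sin φ).
The central angle between the endpoints is δ = arccos(p₁·p₂) ≈ 1.625 rad (93.1°).
Interpolate at f = 2/4 with slerp weights a = sin((1−f)δ)/sin δ ≈ 0.727, b = sin(fδ)/sin δ ≈ 0.727.
p = a·p₁ + b·p₂ ≈ (-0.266, -0.457, -0.849); φ = arcsin(p_z) ≈ -58.06°, λ = atan2(p_y, p_x) ≈ -120.22°.

≈ 58.1°S, 120.2°W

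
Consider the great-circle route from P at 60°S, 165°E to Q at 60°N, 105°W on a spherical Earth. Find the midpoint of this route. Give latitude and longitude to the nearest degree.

≈ 0°N, 150°W

Convert each endpoint to a unit vector on the sphere (x = cos φ cos λ, y = cos φ sin λ, z = sin φ).
The central angle between the endpoints is δ = arccos(p₁·p₂) ≈ 2.419 rad (138.6°).
Interpolate at f = 1/2 with slerp weights a = sin((1−f)δ)/sin δ ≈ 1.414, b = sin(fδ)/sin δ ≈ 1.414.
p = a·p₁ + b·p₂ ≈ (-0.866, -0.500, 0.000); φ = arcsin(p_z) ≈ 0.00°, λ = atan2(p_y, p_x) ≈ -150.00°.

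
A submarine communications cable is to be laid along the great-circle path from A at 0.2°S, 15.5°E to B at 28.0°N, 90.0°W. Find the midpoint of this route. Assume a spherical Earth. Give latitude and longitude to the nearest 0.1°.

Convert each endpoint to a unit vector on the sphere (x = cos φ cos λ, y = cos φ sin λ, z = sin φ).
The central angle between the endpoints is δ = arccos(p₁·p₂) ≈ 1.811 rad (103.7°).
Interpolate at f = 1/2 with slerp weights a = sin((1−f)δ)/sin δ ≈ 0.810, b = sin(fδ)/sin δ ≈ 0.810.
p = a·p₁ + b·p₂ ≈ (0.780, -0.499, 0.377); φ = arcsin(p_z) ≈ 22.17°, λ = atan2(p_y, p_x) ≈ -32.58°.

≈ 22.2°N, 32.6°W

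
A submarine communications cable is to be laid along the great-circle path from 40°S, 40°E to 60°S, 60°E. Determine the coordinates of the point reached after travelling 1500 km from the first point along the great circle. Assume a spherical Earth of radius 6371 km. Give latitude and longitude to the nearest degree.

≈ 52°S, 49°E

Convert each endpoint to a unit vector on the sphere (x = cos φ cos λ, y = cos φ sin λ, z = sin φ).
The central angle between the endpoints is δ = arccos(p₁·p₂) ≈ 0.411 rad (23.6°). The total great-circle distance is δ·R ≈ 0.411 × 6371 ≈ 2621 km, so the target fraction is f = 1500/2621 ≈ 0.572.
Interpolate at f ≈ 0.572 with slerp weights a = sin((1−f)δ)/sin δ ≈ 0.438, b = sin(fδ)/sin δ ≈ 0.583.
p = a·p₁ + b·p₂ ≈ (0.403, 0.468, -0.787); φ = arcsin(p_z) ≈ -51.87°, λ = atan2(p_y, p_x) ≈ 49.30°.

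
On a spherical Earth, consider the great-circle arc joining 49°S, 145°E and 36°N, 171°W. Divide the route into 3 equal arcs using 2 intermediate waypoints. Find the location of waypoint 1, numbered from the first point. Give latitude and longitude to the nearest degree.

Convert each endpoint to a unit vector on the sphere (x = cos φ cos λ, y = cos φ sin λ, z = sin φ).
The central angle between the endpoints is δ = arccos(p₁·p₂) ≈ 1.633 rad (93.5°).
Interpolate at f = 1/3 with slerp weights a = sin((1−f)δ)/sin δ ≈ 0.888, b = sin(fδ)/sin δ ≈ 0.519.
p = a·p₁ + b·p₂ ≈ (-0.892, 0.268, -0.365); φ = arcsin(p_z) ≈ -21.41°, λ = atan2(p_y, p_x) ≈ 163.25°.

≈ 21°S, 163°E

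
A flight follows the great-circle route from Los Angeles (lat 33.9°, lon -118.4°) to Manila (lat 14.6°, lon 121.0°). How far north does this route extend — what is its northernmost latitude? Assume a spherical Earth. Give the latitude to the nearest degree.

≈ 44°

The great circle lies in the plane with unit normal n̂ = (p₁ × p₂)/|p₁ × p₂|.
Here n̂_z ≈ -0.718; the vertex latitude is φ_max = arccos|n̂_z| ≈ 44.1°.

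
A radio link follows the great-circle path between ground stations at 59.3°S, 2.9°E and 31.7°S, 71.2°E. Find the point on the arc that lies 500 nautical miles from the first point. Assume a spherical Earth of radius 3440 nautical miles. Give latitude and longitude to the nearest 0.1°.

≈ 58.3°S, 18.9°E

Convert each endpoint to a unit vector on the sphere (x = cos φ cos λ, y = cos φ sin λ, z = sin φ).
The central angle between the endpoints is δ = arccos(p₁·p₂) ≈ 0.912 rad (52.2°). The total great-circle distance is δ·R ≈ 0.912 × 3440 ≈ 3136 nmi, so the target fraction is f = 500/3136 ≈ 0.159.
Interpolate at f ≈ 0.159 with slerp weights a = sin((1−f)δ)/sin δ ≈ 0.877, b = sin(fδ)/sin δ ≈ 0.183.
p = a·p₁ + b·p₂ ≈ (0.498, 0.170, -0.851); φ = arcsin(p_z) ≈ -58.27°, λ = atan2(p_y, p_x) ≈ 18.89°.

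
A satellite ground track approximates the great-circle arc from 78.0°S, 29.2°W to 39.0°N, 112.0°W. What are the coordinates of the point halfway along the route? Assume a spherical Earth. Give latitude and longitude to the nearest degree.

≈ 23°S, 98°W

Convert each endpoint to a unit vector on the sphere (x = cos φ cos λ, y = cos φ sin λ, z = sin φ).
The central angle between the endpoints is δ = arccos(p₁·p₂) ≈ 2.208 rad (126.5°).
Interpolate at f = 1/2 with slerp weights a = sin((1−f)δ)/sin δ ≈ 1.112, b = sin(fδ)/sin δ ≈ 1.112.
p = a·p₁ + b·p₂ ≈ (-0.122, -0.914, -0.388); φ = arcsin(p_z) ≈ -22.81°, λ = atan2(p_y, p_x) ≈ -97.60°.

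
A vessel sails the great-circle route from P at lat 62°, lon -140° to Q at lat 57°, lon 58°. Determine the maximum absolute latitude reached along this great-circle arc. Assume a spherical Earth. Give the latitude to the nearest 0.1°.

The great circle lies in the plane with unit normal n̂ = (p₁ × p₂)/|p₁ × p₂|.
Here n̂_z ≈ -0.091; the vertex latitude is φ_max = arccos|n̂_z| ≈ 84.8°.
Check via Clairaut: cos φ_max = |cos φ₁| · sin C = cos(62.0°)·sin(11.2°) ≈ 0.091, again giving ≈ 84.8°.

≈ 84.8°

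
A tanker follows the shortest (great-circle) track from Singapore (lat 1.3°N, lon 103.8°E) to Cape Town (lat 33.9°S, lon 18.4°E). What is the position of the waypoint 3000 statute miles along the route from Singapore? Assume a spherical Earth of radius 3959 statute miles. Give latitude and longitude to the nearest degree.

The haversine formula gives a central angle δ ≈ 1.517 rad (86.9°) between the endpoints. The total great-circle distance is δ·R ≈ 1.517 × 3959 ≈ 6005 mi, so the target fraction is f = 3000/6005 ≈ 0.500.
Interpolate at f ≈ 0.500 with slerp weights a = sin((1−f)δ)/sin δ ≈ 0.689, b = sin(fδ)/sin δ ≈ 0.688.
p = a·p₁ + b·p₂ ≈ (0.378, 0.850, -0.368); φ = arcsin(p_z) ≈ -21.61°, λ = atan2(p_y, p_x) ≈ 66.03°.

≈ lat 22°S, lon 66°E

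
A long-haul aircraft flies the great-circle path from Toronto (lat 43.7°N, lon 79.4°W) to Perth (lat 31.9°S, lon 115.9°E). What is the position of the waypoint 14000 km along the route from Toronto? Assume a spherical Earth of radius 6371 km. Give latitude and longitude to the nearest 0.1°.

≈ lat 1.9°S, lon 139.4°E

The haversine formula gives a central angle δ ≈ 2.848 rad (163.2°) between the endpoints. The total great-circle distance is δ·R ≈ 2.848 × 6371 ≈ 18142 km, so the target fraction is f = 14000/18142 ≈ 0.772.
Interpolate at f ≈ 0.772 with slerp weights a = sin((1−f)δ)/sin δ ≈ 2.089, b = sin(fδ)/sin δ ≈ 2.796.
p = a·p₁ + b·p₂ ≈ (-0.759, 0.650, -0.034); φ = arcsin(p_z) ≈ -1.94°, λ = atan2(p_y, p_x) ≈ 139.41°.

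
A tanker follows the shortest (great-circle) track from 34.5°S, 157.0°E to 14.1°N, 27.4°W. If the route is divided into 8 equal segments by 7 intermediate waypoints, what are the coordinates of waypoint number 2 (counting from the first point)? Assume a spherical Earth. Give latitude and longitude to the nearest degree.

The haversine formula gives a central angle δ ≈ 2.779 rad (159.2°) between the endpoints.
Interpolate at f = 2/8 with slerp weights a = sin((1−f)δ)/sin δ ≈ 2.455, b = sin(fδ)/sin δ ≈ 1.804.
p = a·p₁ + b·p₂ ≈ (-0.309, -0.015, -0.951); φ = arcsin(p_z) ≈ -71.99°, λ = atan2(p_y, p_x) ≈ -177.27°.

≈ 72°S, 177°W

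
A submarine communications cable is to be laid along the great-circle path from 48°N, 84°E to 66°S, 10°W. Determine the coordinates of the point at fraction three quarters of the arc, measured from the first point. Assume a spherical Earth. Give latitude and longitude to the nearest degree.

≈ 43°S, 35°E

The haversine formula gives a central angle δ ≈ 2.343 rad (134.3°) between the endpoints.
Interpolate at f = 3/4 with slerp weights a = sin((1−f)δ)/sin δ ≈ 0.772, b = sin(fδ)/sin δ ≈ 1.372.
p = a·p₁ + b·p₂ ≈ (0.604, 0.417, -0.680); φ = arcsin(p_z) ≈ -42.82°, λ = atan2(p_y, p_x) ≈ 34.63°.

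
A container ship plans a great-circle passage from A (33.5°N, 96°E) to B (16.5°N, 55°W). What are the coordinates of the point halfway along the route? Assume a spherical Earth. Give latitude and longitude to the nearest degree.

≈ (61°N, 5°E)

Convert each endpoint to a unit vector on the sphere (x = cos φ cos λ, y = cos φ sin λ, z = sin φ).
The central angle between the endpoints is δ = arccos(p₁·p₂) ≈ 2.144 rad (122.9°).
Interpolate at f = 1/2 with slerp weights a = sin((1−f)δ)/sin δ ≈ 1.045, b = sin(fδ)/sin δ ≈ 1.045.
p = a·p₁ + b·p₂ ≈ (0.484, 0.046, 0.874); φ = arcsin(p_z) ≈ 60.92°, λ = atan2(p_y, p_x) ≈ 5.42°.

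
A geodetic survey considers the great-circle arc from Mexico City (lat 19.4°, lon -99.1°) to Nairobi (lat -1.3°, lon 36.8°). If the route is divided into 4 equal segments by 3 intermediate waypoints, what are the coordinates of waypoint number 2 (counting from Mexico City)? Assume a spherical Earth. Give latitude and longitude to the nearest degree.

≈ lat 23°, lon -27°

Write both endpoints as unit vectors p₁, p₂ with components (cos φ cos λ, cos φ sin λ, sin φ).
The central angle between the endpoints is δ = arccos(p₁·p₂) ≈ 2.325 rad (133.2°).
Interpolate at f = 2/4 with slerp weights a = sin((1−f)δ)/sin δ ≈ 1.259, b = sin(fδ)/sin δ ≈ 1.259.
p = a·p₁ + b·p₂ ≈ (0.820, -0.419, 0.390); φ = arcsin(p_z) ≈ 22.94°, λ = atan2(p_y, p_x) ≈ -27.04°.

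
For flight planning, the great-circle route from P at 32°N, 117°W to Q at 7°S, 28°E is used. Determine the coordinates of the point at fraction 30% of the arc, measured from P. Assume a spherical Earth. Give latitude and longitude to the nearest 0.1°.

Write both endpoints as unit vectors p₁, p₂ with components (cos φ cos λ, cos φ sin λ, sin φ).
The central angle between the endpoints is δ = arccos(p₁·p₂) ≈ 2.425 rad (138.9°).
Interpolate at f = 0.30 with slerp weights a = sin((1−f)δ)/sin δ ≈ 1.510, b = sin(fδ)/sin δ ≈ 1.013.
p = a·p₁ + b·p₂ ≈ (0.306, -0.669, 0.677); φ = arcsin(p_z) ≈ 42.61°, λ = atan2(p_y, p_x) ≈ -65.45°.

≈ 42.6°N, 65.4°W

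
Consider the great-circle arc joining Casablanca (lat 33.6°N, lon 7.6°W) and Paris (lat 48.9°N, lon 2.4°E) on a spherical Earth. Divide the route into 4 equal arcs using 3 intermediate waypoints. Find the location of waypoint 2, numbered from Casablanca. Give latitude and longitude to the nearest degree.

≈ lat 41°N, lon 3°W

Write both endpoints as unit vectors p₁, p₂ with components (cos φ cos λ, cos φ sin λ, sin φ).
The central angle between the endpoints is δ = arccos(p₁·p₂) ≈ 0.297 rad (17.0°).
Interpolate at f = 2/4 with slerp weights a = sin((1−f)δ)/sin δ ≈ 0.506, b = sin(fδ)/sin δ ≈ 0.506.
p = a·p₁ + b·p₂ ≈ (0.749, -0.042, 0.661); φ = arcsin(p_z) ≈ 41.36°, λ = atan2(p_y, p_x) ≈ -3.19°.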